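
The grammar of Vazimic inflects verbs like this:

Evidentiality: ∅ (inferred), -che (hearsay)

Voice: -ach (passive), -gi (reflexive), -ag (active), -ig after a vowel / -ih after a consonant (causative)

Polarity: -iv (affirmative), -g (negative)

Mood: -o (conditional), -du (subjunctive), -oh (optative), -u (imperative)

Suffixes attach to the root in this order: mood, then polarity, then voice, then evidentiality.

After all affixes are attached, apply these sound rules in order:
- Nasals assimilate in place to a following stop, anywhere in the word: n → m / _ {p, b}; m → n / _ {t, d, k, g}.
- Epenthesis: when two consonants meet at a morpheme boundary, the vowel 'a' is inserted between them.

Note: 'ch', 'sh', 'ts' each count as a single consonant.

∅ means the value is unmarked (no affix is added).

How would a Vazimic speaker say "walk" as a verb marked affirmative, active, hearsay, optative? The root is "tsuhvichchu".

tsuhvichchuohivagache

Attach mood optative -oh → tsuhvichchuoh.
Attach polarity affirmative -iv → tsuhvichchuohiv.
Attach voice active -ag → tsuhvichchuohivag.
Attach evidentiality hearsay -che → tsuhvichchuohivagche.
Nasal assimilation: no change.
Apply epenthesis: tsuhvichchuohivagche → tsuhvichchuohivagache.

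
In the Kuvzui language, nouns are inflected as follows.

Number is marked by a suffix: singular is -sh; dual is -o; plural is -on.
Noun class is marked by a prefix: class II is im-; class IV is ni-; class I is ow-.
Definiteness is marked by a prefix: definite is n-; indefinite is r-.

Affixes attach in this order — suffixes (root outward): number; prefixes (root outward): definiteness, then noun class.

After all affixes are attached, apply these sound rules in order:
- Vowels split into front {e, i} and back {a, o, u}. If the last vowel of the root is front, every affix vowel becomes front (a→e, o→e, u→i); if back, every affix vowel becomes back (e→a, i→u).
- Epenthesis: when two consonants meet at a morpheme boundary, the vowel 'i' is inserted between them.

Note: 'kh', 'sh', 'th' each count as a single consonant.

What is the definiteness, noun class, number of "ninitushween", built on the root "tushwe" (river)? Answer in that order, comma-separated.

definite, class IV, plural

Segment: ni-n-tushwe-on.
definiteness: n- → definite.
noun class: ni- → class IV.
number: -on → plural.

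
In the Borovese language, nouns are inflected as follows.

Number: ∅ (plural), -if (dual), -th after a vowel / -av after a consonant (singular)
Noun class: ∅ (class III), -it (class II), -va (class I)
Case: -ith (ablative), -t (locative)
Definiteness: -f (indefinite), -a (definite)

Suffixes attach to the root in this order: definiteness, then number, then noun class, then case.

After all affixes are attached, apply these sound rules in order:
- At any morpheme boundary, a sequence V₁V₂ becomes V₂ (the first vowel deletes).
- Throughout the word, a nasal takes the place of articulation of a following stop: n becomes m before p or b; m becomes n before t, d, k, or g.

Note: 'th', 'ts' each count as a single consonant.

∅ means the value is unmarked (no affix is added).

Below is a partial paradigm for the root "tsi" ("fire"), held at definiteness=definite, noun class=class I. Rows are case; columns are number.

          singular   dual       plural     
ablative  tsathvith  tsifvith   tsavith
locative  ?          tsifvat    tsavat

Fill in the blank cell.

Attach definiteness definite -a → tsia.
Attach number singular -th (after vowel 'a') → tsiath.
Attach noun class class I -va → tsiathva.
Attach case locative -t → tsiathvat.
Apply vowel deletion: tsiathvat → tsathvat.
Nasal assimilation: no change.

tsathvat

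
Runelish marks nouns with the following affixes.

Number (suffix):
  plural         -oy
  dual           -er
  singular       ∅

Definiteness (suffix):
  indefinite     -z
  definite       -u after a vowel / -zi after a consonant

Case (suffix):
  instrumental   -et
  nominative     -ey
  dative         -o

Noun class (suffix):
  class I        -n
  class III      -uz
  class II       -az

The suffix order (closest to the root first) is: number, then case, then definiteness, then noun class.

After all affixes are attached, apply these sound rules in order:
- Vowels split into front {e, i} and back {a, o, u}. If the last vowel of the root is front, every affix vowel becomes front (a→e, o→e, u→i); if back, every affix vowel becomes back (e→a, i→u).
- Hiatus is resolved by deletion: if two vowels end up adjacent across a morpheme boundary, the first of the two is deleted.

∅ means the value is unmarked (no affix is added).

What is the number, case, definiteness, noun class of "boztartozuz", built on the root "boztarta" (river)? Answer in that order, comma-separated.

Segment: boztarta-o-z-uz.
number: ∅ → singular.
case: -o → dative.
definiteness: -z → indefinite.
noun class: -uz → class III.

singular, dative, indefinite, class III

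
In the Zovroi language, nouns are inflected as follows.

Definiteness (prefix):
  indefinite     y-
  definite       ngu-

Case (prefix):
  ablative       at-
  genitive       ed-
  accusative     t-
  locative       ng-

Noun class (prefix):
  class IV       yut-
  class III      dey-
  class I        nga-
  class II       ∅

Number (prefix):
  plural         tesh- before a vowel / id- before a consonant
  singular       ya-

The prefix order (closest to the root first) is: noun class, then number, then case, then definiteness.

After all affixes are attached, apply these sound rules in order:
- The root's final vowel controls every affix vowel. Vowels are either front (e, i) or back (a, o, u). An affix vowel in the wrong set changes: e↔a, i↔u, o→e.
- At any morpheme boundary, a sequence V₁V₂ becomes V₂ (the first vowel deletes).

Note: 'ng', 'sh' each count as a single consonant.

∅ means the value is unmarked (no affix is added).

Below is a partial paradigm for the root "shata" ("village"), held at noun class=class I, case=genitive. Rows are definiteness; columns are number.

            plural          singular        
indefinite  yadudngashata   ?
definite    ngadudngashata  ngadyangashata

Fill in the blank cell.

Attach noun class class I nga- → ngashata.
Attach number singular ya- → yangashata.
Attach case genitive ed- → edyangashata.
Attach definiteness indefinite y- → yedyangashata.
Apply vowel harmony: yedyangashata → yadyangashata.
Vowel deletion: no change.

yadyangashata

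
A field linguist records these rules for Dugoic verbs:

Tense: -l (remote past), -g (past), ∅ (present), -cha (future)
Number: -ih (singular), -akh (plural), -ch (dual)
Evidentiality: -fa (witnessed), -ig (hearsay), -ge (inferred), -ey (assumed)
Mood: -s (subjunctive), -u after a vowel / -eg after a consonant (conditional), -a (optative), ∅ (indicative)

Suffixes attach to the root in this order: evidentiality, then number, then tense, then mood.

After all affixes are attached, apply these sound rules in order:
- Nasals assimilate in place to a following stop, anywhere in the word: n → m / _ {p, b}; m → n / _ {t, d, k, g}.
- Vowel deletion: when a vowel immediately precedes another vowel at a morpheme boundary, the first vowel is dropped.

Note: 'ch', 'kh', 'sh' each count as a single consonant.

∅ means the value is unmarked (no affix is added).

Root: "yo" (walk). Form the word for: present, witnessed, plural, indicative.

yofakh

Attach evidentiality witnessed -fa → yofa.
Attach number plural -akh → yofaakh.
tense = present: zero marking, form stays yofaakh.
mood = indicative: zero marking, form stays yofaakh.
Nasal assimilation: no change.
Apply vowel deletion: yofaakh → yofakh.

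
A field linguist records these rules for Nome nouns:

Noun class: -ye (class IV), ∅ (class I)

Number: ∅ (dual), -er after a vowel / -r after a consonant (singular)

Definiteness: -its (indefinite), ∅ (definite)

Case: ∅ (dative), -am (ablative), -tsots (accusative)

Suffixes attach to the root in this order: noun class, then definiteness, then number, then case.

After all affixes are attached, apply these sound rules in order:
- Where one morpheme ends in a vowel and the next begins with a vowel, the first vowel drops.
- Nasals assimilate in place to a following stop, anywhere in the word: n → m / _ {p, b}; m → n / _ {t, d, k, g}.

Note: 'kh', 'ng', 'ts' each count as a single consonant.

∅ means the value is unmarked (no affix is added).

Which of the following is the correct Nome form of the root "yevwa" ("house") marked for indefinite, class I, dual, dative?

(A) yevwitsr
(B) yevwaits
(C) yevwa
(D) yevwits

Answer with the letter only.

D

noun class = class I: zero marking, form stays yevwa.
Attach definiteness indefinite -its → yevwaits.
number = dual: zero marking, form stays yevwaits.
case = dative: zero marking, form stays yevwaits.
Apply vowel deletion: yevwaits → yevwits.
Nasal assimilation: no change.
So the correct form is yevwits, option (D).
(B) yevwaits is wrong: it fails to apply the sound rule(s).
(C) yevwa is wrong: it uses definite instead of indefinite for definiteness.
(A) yevwitsr is wrong: it uses singular instead of dual for number.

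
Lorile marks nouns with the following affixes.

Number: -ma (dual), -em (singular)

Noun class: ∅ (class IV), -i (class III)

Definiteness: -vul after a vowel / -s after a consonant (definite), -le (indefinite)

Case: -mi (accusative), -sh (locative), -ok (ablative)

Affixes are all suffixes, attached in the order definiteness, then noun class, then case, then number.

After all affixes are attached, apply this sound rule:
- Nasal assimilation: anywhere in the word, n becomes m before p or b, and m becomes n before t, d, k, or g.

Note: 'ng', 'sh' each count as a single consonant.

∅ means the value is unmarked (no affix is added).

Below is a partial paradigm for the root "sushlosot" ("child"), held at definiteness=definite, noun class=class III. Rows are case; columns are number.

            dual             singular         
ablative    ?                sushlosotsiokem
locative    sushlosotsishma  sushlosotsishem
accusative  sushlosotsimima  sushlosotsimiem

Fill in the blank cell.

sushlosotsiokma

Attach definiteness definite -s (after consonant 't') → sushlosots.
Attach noun class class III -i → sushlosotsi.
Attach case ablative -ok → sushlosotsiok.
Attach number dual -ma → sushlosotsiokma.
Nasal assimilation: no change.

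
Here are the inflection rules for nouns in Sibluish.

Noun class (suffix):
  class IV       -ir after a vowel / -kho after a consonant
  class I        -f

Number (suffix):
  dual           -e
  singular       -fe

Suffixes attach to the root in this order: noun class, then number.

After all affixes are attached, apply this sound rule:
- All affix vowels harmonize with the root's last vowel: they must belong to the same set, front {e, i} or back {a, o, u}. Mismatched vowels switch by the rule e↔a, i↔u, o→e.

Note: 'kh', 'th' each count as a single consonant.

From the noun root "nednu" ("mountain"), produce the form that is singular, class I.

Attach noun class class I -f → nednuf.
Attach number singular -fe → nednuffe.
Apply vowel harmony: nednuffe → nednuffa.

nednuffa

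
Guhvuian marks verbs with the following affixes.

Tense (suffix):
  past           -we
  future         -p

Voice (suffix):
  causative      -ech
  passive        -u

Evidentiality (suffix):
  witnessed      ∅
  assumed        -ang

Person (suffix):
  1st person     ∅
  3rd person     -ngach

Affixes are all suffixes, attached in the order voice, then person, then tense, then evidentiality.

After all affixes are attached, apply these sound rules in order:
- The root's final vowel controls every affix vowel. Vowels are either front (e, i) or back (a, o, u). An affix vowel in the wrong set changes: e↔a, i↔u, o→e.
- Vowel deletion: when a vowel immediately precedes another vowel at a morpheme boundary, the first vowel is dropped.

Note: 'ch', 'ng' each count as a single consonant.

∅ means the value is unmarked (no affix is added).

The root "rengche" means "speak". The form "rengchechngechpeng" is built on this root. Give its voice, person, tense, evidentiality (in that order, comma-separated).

Segment: rengche-ech-ngach-p-ang.
voice: -ech → causative.
person: -ngach → 3rd person.
tense: -p → future.
evidentiality: -ang → assumed.

causative, 3rd person, future, assumed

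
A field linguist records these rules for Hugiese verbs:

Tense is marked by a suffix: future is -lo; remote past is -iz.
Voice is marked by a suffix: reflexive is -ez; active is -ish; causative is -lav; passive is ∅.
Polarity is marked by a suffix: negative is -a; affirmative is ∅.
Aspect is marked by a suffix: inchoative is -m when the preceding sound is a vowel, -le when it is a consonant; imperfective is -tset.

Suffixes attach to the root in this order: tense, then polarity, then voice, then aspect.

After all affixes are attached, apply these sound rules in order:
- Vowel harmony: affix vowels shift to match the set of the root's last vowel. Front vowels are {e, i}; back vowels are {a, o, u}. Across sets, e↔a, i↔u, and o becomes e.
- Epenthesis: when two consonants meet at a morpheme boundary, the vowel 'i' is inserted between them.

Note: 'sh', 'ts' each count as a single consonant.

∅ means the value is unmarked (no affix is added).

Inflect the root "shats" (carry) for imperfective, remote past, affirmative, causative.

shatsuzilavitsat

Attach tense remote past -iz → shatsiz.
polarity = affirmative: zero marking, form stays shatsiz.
Attach voice causative -lav → shatsizlav.
Attach aspect imperfective -tset → shatsizlavtset.
Apply vowel harmony: shatsizlavtset → shatsuzlavtsat.
Apply epenthesis: shatsuzlavtsat → shatsuzilavitsat.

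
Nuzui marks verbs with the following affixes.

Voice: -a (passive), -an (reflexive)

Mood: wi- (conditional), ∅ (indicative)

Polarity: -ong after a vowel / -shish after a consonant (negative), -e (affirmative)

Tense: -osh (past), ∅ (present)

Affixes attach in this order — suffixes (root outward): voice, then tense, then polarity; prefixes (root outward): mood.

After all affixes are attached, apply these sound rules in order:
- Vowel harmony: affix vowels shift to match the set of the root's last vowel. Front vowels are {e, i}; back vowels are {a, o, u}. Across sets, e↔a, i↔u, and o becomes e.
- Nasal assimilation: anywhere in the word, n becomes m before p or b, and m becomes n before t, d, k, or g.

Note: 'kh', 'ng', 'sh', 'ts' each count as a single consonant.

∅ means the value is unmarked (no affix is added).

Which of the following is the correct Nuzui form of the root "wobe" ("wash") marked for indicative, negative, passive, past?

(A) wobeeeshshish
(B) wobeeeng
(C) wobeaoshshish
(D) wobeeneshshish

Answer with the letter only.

A

Attach voice passive -a → wobea.
Attach tense past -osh → wobeaosh.
Attach polarity negative -shish (after consonant 'sh') → wobeaoshshish.
mood = indicative: zero marking, form stays wobeaoshshish.
Apply vowel harmony: wobeaoshshish → wobeeeshshish.
Nasal assimilation: no change.
So the correct form is wobeeeshshish, option (A).
(C) wobeaoshshish is wrong: it fails to apply the sound rule(s).
(D) wobeeneshshish is wrong: it uses reflexive instead of passive for voice.
(B) wobeeeng is wrong: it uses present instead of past for tense.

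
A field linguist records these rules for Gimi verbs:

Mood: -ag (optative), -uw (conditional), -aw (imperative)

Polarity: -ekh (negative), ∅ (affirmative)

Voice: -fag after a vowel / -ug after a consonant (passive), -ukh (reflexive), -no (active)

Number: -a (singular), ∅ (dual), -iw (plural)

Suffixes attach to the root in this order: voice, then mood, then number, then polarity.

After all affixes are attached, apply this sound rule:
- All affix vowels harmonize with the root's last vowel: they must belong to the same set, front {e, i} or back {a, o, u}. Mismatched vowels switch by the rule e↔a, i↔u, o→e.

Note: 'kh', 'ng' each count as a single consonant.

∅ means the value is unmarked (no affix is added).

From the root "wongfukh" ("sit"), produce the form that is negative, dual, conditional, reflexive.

Attach voice reflexive -ukh → wongfukhukh.
Attach mood conditional -uw → wongfukhukhuw.
number = dual: zero marking, form stays wongfukhukhuw.
Attach polarity negative -ekh → wongfukhukhuwekh.
Apply vowel harmony: wongfukhukhuwekh → wongfukhukhuwakh.

wongfukhukhuwakh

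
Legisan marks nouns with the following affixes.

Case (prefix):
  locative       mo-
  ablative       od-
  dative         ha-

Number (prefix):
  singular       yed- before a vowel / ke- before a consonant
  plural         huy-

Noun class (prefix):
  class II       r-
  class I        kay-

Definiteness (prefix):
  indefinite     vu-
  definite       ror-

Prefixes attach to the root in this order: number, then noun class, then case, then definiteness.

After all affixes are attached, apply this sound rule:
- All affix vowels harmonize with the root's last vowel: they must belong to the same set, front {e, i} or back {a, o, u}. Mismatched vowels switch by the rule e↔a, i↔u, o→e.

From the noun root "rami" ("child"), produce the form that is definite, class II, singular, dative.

rerherkerami

Attach number singular ke- (before consonant 'r') → kerami.
Attach noun class class II r- → rkerami.
Attach case dative ha- → harkerami.
Attach definiteness definite ror- → rorharkerami.
Apply vowel harmony: rorharkerami → rerherkerami.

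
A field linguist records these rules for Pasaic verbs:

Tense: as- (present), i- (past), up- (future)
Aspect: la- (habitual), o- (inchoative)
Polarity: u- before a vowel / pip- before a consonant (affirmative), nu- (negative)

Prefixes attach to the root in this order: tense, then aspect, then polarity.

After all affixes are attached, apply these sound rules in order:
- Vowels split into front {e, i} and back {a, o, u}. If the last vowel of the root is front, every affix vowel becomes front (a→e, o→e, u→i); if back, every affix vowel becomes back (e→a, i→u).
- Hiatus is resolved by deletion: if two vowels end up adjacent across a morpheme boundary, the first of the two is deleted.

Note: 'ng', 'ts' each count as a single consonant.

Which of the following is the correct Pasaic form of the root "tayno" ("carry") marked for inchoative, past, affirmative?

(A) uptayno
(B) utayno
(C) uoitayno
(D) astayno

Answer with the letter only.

Attach tense past i- → itayno.
Attach aspect inchoative o- → oitayno.
Attach polarity affirmative u- (before vowel 'o') → uoitayno.
Apply vowel harmony: uoitayno → uoutayno.
Apply vowel deletion: uoutayno → utayno.
So the correct form is utayno, option (B).
(A) uptayno is wrong: it uses future instead of past for tense.
(C) uoitayno is wrong: it fails to apply the sound rule(s).
(D) astayno is wrong: it uses present instead of past for tense.

B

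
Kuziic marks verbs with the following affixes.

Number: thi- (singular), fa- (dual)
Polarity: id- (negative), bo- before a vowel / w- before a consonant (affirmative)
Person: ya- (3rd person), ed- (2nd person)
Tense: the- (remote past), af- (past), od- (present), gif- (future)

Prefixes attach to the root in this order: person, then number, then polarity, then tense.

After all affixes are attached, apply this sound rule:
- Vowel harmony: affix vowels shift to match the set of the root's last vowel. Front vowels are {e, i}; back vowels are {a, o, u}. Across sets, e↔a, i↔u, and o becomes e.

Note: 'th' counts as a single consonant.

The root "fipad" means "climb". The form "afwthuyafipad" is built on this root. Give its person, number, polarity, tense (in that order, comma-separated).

3rd person, singular, affirmative, past

Segment: af-w-thi-ya-fipad.
person: ya- → 3rd person.
number: thi- → singular.
polarity: bo/w- → affirmative.
tense: af- → past.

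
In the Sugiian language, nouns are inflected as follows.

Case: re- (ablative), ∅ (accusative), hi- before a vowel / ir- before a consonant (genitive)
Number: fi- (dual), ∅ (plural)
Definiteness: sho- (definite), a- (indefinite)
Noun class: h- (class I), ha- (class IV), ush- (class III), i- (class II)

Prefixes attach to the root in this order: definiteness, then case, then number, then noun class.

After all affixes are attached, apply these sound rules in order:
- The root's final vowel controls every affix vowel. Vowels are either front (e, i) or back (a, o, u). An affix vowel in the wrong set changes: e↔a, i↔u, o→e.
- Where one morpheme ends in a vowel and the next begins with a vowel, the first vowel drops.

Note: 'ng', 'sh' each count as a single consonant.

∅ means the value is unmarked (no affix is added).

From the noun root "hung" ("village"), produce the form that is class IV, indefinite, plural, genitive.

Attach definiteness indefinite a- → ahung.
Attach case genitive hi- (before vowel 'a') → hiahung.
number = plural: zero marking, form stays hiahung.
Attach noun class class IV ha- → hahiahung.
Apply vowel harmony: hahiahung → hahuahung.
Apply vowel deletion: hahuahung → hahahung.

hahahung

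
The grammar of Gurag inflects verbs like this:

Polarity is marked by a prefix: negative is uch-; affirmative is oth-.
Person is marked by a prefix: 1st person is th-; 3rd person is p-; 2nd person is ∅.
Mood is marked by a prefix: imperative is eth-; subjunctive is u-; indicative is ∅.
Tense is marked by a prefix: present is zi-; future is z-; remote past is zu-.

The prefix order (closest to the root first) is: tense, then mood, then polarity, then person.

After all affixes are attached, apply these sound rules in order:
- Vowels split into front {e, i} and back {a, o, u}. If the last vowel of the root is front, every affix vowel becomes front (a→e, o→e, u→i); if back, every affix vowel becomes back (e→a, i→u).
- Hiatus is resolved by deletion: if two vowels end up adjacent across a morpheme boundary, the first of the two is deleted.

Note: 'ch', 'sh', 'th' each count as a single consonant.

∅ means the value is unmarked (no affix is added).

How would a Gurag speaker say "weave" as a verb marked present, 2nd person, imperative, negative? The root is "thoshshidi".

Attach tense present zi- → zithoshshidi.
Attach mood imperative eth- → ethzithoshshidi.
Attach polarity negative uch- → uchethzithoshshidi.
person = 2nd person: zero marking, form stays uchethzithoshshidi.
Apply vowel harmony: uchethzithoshshidi → ichethzithoshshidi.
Vowel deletion: no change.

ichethzithoshshidi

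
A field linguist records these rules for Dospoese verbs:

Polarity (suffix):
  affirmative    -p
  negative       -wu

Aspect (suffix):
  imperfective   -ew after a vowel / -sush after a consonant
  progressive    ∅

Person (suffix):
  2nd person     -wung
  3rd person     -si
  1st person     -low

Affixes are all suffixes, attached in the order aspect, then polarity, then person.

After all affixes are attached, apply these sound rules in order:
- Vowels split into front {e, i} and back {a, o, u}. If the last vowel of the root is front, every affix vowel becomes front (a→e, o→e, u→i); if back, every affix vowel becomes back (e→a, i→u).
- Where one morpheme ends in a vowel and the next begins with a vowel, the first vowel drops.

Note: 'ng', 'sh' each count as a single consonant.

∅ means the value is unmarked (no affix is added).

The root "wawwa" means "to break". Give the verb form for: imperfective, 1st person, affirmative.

wawwawplow

Attach aspect imperfective -ew (after vowel 'a') → wawwaew.
Attach polarity affirmative -p → wawwaewp.
Attach person 1st person -low → wawwaewplow.
Apply vowel harmony: wawwaewplow → wawwaawplow.
Apply vowel deletion: wawwaawplow → wawwawplow.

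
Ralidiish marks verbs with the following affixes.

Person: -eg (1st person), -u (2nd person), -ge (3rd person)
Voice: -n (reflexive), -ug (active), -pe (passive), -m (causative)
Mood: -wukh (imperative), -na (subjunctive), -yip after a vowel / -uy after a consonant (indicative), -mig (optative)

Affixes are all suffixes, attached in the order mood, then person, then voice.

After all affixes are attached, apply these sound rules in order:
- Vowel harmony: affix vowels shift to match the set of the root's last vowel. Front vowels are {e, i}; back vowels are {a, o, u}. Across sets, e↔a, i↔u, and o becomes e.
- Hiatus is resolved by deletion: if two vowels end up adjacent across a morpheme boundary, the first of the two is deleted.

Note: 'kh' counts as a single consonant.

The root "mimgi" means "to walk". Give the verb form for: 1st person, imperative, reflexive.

mimgiwikhegn

Attach mood imperative -wukh → mimgiwukh.
Attach person 1st person -eg → mimgiwukheg.
Attach voice reflexive -n → mimgiwukhegn.
Apply vowel harmony: mimgiwukhegn → mimgiwikhegn.
Vowel deletion: no change.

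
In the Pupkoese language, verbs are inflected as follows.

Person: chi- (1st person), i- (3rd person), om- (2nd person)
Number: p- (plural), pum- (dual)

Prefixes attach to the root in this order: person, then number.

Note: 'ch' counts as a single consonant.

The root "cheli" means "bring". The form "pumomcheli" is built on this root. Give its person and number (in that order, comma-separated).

2nd person, dual

Segment: pum-om-cheli.
person: om- → 2nd person.
number: pum- → dual.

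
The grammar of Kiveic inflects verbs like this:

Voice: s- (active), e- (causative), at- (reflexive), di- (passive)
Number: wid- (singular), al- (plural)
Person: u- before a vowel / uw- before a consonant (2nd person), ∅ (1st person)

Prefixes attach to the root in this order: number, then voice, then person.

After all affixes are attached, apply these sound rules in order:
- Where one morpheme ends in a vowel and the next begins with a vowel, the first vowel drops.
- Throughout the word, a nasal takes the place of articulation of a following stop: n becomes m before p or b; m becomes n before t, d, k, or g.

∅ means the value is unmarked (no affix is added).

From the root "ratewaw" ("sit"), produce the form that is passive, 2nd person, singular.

uwdiwidratewaw

Attach number singular wid- → widratewaw.
Attach voice passive di- → diwidratewaw.
Attach person 2nd person uw- (before consonant 'd') → uwdiwidratewaw.
Vowel deletion: no change.
Nasal assimilation: no change.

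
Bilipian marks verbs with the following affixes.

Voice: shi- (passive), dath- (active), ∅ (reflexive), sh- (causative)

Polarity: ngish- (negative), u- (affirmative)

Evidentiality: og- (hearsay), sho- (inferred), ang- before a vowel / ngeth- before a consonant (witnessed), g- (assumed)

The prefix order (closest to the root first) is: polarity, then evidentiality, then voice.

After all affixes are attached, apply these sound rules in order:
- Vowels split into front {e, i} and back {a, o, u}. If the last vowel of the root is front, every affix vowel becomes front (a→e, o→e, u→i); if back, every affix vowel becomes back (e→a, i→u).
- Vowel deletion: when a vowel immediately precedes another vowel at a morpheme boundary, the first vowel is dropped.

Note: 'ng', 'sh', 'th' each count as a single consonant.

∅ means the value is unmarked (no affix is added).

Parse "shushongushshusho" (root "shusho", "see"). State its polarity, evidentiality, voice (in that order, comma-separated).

Segment: shi-sho-ngish-shusho.
polarity: ngish- → negative.
evidentiality: sho- → inferred.
voice: shi- → passive.

negative, inferred, passive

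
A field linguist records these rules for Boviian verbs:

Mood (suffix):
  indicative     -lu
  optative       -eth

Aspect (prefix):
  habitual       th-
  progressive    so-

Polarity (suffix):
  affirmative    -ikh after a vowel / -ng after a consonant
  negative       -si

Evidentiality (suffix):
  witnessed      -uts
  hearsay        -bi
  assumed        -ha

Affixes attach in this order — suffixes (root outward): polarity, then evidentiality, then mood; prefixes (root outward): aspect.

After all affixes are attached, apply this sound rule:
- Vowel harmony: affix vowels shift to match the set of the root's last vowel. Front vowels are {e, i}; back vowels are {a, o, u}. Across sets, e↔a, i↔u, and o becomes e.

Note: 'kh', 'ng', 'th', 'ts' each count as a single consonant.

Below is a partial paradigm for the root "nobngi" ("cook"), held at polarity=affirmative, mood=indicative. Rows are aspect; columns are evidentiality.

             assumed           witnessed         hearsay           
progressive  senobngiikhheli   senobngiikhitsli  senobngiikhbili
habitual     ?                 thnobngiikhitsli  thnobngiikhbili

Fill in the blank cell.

thnobngiikhheli

Attach polarity affirmative -ikh (after vowel 'i') → nobngiikh.
Attach evidentiality assumed -ha → nobngiikhha.
Attach mood indicative -lu → nobngiikhhalu.
Attach aspect habitual th- → thnobngiikhhalu.
Apply vowel harmony: thnobngiikhhalu → thnobngiikhheli.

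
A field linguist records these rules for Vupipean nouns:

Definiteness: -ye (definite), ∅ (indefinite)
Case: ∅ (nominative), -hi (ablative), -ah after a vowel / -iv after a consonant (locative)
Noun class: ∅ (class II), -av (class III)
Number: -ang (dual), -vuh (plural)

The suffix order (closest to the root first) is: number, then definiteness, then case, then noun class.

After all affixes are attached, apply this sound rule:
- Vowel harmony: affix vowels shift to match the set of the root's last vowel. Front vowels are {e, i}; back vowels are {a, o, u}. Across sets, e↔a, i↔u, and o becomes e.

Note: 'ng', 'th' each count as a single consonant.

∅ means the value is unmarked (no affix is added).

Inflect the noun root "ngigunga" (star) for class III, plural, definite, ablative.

ngigungavuhyahuav

Attach number plural -vuh → ngigungavuh.
Attach definiteness definite -ye → ngigungavuhye.
Attach case ablative -hi → ngigungavuhyehi.
Attach noun class class III -av → ngigungavuhyehiav.
Apply vowel harmony: ngigungavuhyehiav → ngigungavuhyahuav.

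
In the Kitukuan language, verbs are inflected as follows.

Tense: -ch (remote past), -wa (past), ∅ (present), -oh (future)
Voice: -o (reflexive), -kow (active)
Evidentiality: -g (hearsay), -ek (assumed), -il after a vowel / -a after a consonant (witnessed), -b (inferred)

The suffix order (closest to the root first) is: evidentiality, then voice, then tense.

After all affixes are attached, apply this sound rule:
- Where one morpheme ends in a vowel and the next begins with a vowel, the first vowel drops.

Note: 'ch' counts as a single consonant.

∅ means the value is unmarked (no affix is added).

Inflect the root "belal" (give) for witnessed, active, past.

belalakowwa

Attach evidentiality witnessed -a (after consonant 'l') → belala.
Attach voice active -kow → belalakow.
Attach tense past -wa → belalakowwa.
Vowel deletion: no change.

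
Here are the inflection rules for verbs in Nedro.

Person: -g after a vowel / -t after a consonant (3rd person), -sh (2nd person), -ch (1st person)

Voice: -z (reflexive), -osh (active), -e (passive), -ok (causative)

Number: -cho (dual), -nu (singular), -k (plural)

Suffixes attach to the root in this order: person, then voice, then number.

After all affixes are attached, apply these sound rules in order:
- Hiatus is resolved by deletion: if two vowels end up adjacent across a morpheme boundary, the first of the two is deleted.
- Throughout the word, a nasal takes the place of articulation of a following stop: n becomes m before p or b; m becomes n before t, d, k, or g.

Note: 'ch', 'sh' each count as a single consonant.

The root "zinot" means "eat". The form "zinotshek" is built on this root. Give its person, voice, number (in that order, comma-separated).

2nd person, passive, plural

Segment: zinot-sh-e-k.
person: -sh → 2nd person.
voice: -e → passive.
number: -k → plural.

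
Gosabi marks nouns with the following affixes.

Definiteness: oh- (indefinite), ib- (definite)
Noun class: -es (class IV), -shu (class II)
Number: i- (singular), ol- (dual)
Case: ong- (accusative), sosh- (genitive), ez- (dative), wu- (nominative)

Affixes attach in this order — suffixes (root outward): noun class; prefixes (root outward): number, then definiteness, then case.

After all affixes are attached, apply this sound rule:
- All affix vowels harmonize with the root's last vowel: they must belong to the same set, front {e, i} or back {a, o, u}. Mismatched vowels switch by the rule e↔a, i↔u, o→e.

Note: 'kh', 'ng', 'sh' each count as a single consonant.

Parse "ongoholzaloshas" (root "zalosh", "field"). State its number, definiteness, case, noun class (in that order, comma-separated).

Segment: ong-oh-ol-zalosh-es.
number: ol- → dual.
definiteness: oh- → indefinite.
case: ong- → accusative.
noun class: -es → class IV.

dual, indefinite, accusative, class IV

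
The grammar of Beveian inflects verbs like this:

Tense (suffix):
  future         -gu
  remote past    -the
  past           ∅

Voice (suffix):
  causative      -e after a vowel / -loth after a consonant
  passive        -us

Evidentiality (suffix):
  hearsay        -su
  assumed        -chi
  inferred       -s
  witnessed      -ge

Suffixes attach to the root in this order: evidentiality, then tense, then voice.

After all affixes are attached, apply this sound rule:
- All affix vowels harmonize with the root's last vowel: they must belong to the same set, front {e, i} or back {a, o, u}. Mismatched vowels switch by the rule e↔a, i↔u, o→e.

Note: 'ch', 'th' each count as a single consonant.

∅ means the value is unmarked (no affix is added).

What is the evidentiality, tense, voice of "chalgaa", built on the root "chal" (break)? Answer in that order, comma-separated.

Segment: chal-ge-e.
evidentiality: -ge → witnessed.
tense: ∅ → past.
voice: -e/loth → causative.

witnessed, past, causative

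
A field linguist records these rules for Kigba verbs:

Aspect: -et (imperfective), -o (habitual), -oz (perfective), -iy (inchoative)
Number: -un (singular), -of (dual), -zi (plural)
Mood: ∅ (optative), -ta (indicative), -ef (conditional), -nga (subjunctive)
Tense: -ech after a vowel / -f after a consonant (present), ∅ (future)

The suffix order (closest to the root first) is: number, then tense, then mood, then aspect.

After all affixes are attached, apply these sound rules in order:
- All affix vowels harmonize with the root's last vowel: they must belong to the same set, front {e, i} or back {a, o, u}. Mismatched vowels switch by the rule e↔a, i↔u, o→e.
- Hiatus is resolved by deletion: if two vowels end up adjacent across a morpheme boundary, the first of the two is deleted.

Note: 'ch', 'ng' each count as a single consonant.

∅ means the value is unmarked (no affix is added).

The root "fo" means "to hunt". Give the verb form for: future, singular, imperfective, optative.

funat

Attach number singular -un → foun.
tense = future: zero marking, form stays foun.
mood = optative: zero marking, form stays foun.
Attach aspect imperfective -et → founet.
Apply vowel harmony: founet → founat.
Apply vowel deletion: founat → funat.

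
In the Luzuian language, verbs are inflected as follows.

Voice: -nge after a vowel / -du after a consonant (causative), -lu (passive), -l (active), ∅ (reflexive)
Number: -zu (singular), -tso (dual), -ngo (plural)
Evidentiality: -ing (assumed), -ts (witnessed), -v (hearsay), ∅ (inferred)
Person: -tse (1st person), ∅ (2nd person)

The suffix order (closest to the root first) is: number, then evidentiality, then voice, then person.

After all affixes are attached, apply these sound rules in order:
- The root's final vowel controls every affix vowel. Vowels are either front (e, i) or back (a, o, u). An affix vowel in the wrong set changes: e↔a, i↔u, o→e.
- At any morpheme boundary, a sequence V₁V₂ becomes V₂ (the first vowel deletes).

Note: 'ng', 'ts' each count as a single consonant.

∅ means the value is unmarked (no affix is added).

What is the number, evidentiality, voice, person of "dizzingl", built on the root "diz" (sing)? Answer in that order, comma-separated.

singular, assumed, active, 2nd person

Segment: diz-zu-ing-l.
number: -zu → singular.
evidentiality: -ing → assumed.
voice: -l → active.
person: ∅ → 2nd person.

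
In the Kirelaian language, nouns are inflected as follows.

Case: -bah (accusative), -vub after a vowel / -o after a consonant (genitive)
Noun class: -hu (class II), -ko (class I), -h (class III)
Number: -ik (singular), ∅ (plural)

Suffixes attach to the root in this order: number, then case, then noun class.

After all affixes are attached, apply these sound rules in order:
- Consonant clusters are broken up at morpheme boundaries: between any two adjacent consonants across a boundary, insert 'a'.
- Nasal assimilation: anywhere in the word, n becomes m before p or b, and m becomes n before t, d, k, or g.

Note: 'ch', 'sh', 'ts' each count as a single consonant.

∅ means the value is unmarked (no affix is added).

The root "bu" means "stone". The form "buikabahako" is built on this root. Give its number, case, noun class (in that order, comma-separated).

Segment: bu-ik-bah-ko.
number: -ik → singular.
case: -bah → accusative.
noun class: -ko → class I.

singular, accusative, class I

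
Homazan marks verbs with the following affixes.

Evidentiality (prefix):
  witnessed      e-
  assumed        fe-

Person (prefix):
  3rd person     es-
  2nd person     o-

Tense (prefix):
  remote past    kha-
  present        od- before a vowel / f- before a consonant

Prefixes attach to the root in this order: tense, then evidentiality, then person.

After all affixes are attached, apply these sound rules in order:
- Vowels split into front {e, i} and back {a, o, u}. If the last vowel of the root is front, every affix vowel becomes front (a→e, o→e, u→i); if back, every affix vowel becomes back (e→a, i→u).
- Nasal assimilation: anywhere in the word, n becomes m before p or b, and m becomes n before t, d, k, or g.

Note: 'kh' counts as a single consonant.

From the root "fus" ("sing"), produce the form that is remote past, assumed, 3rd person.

Attach tense remote past kha- → khafus.
Attach evidentiality assumed fe- → fekhafus.
Attach person 3rd person es- → esfekhafus.
Apply vowel harmony: esfekhafus → asfakhafus.
Nasal assimilation: no change.

asfakhafus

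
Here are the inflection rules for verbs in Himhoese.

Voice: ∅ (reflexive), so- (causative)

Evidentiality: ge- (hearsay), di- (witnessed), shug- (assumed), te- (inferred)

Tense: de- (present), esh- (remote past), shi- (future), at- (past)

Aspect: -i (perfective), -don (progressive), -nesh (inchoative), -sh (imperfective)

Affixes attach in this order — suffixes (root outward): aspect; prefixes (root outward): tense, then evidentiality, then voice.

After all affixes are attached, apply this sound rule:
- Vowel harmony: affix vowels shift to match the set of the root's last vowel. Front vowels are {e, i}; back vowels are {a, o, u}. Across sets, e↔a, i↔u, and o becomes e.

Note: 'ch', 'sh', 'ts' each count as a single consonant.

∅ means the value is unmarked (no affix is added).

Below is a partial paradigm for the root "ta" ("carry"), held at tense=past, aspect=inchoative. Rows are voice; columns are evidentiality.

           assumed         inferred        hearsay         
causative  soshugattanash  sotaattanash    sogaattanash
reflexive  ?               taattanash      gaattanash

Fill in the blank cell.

shugattanash

Attach tense past at- → atta.
Attach evidentiality assumed shug- → shugatta.
Attach aspect inchoative -nesh → shugattanesh.
voice = reflexive: zero marking, form stays shugattanesh.
Apply vowel harmony: shugattanesh → shugattanash.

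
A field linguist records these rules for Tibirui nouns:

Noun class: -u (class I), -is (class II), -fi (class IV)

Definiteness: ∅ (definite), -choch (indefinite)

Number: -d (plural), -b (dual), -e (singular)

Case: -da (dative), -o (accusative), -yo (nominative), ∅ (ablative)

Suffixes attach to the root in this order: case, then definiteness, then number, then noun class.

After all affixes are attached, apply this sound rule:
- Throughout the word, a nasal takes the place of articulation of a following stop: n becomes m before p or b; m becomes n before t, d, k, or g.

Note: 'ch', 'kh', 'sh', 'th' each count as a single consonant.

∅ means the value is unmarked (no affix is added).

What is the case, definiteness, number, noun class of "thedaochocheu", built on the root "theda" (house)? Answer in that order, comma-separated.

accusative, indefinite, singular, class I

Segment: theda-o-choch-e-u.
case: -o → accusative.
definiteness: -choch → indefinite.
number: -e → singular.
noun class: -u → class I.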